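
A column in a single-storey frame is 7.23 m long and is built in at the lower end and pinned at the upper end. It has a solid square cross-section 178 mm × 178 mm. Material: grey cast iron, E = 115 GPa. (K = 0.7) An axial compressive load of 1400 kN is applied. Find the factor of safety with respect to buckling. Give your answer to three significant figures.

I = a⁴/12 = 178⁴/12 = 8.366×10^7 mm⁴
I = 8.366×10^7 mm⁴ = 8.366×10^-5 m⁴
Effective length L_e = K·L = 0.7 × 7.23 = 5.061 m
P_cr = π²EI / L_e² = π² × 115×10⁹ × 8.366×10^-5 / 5.061² = 3.707×10^6 N
Factor of safety n = P_cr / P = 3707.0 / 1400 = 2.65

n ≈ 2.65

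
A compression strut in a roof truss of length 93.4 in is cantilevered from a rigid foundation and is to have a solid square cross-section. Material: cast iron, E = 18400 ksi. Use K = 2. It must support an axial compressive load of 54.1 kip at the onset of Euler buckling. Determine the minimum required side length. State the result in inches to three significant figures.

a ≈ 3.34 in

L_e = K·L = 2 × 93.4 = 186.8 in
Required I = P_cr·L_e²/(π²E) = 5.410×10^4 × 186.8² / (π² × 1.84×10^7) = 10.40 in⁴
Solid square: I = a⁴/12  ⇒  a = (12I)^(1/4) = (12×10.40)^(1/4) = 3.34 in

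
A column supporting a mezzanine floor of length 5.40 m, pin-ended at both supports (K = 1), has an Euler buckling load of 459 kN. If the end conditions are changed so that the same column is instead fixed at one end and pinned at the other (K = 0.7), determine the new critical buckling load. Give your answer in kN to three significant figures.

P_cr ≈ 937 kN

P_cr ∝ 1/K², so P_cr,new = P_cr,old × (K_old/K_new)² = 459 × (1/0.7)²
= 459 × 2.041 = 937 kN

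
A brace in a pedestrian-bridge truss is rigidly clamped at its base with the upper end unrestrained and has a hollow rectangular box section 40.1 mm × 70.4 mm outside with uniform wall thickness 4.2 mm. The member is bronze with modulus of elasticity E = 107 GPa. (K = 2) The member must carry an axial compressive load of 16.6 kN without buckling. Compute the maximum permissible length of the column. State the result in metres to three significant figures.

L_max ≈ 1.84 m

Inner dimensions: h_i = 70.4 − 2×4.2 = 62.00 mm, b_i = 40.1 − 2×4.2 = 31.70 mm
Weak-axis I_min = (h_o·b_o³ − h_i·b_i³)/12 with b_o = 40.1, b_i = 31.70 mm (shorter outer/inner sides).
I_min = (70.4×40.1³ − 62.00×31.70³)/12 = 2.137×10^5 mm⁴
I = 2.137×10^-7 m⁴
At the buckling limit P_cr = P = 1.660×10^4 N
From P_cr = π²EI/(K·L)²:  L = (1/K)·√(π²EI/P_cr) = (1/2)·√(π²×1.07×10^11×2.137×10^-7/1.660×10^4)
L = 1.84 m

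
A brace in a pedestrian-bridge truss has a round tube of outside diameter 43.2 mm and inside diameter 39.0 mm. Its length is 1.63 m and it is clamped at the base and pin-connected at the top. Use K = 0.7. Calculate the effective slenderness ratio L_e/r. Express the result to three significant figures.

λ ≈ 78.4

d_o = 43.2 mm, d_i = 39.0 mm
I = π(d_o⁴ − d_i⁴)/64 = π(43.2⁴ − 39.00⁴)/64 = 5.740×10^4 mm⁴
A = 271.2 mm²;  r_min = √(I/A) = √(5.740×10^4/271.2) = 14.55 mm
L_e = K·L = 0.7 × 1.63 m = 1.141 m = 1141.0 mm
λ = L_e / r_min = 1141.0 / 14.55 = 78.4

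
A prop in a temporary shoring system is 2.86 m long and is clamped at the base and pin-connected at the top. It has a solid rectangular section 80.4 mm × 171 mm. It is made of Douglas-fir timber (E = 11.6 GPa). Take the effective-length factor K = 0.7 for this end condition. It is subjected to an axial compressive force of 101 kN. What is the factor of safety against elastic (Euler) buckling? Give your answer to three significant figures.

n ≈ 2.09

Buckling occurs about the weak axis: I_min = h·b³/12 with b = 80.4 mm (the shorter side).
I_min = 171×80.4³/12 = 7.406×10^6 mm⁴
I = 7.406×10^6 mm⁴ = 7.406×10^-6 m⁴
Effective length L_e = K·L = 0.7 × 2.86 = 2.002 m
P_cr = π²EI / L_e² = π² × 11.6×10⁹ × 7.406×10^-6 / 2.002² = 2.115×10^5 N
Factor of safety n = P_cr / P = 211.55 / 101 = 2.09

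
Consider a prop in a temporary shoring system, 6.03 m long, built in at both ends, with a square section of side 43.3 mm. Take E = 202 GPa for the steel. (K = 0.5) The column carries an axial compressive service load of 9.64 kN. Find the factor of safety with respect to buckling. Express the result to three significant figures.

n ≈ 6.66

I = a⁴/12 = 43.3⁴/12 = 2.929×10^5 mm⁴
I = 2.929×10^5 mm⁴ = 2.929×10^-7 m⁴
Effective length L_e = K·L = 0.5 × 6.03 = 3.015 m
P_cr = π²EI / L_e² = π² × 202×10⁹ × 2.929×10^-7 / 3.015² = 6.425×10^4 N
Factor of safety n = P_cr / P = 64.246 / 9.64 = 6.66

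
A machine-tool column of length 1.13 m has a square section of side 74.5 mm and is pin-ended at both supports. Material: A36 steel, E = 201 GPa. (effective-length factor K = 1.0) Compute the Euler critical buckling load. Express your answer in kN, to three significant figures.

P_cr ≈ 3990 kN

I = a⁴/12 = 74.5⁴/12 = 2.567×10^6 mm⁴
I = 2.567×10^6 mm⁴ = 2.567×10^-6 m⁴
Effective length L_e = K·L = 1 × 1.13 = 1.130 m
P_cr = π²EI / L_e² = π² × 201×10⁹ × 2.567×10^-6 / 1.130² = 3.988×10^6 N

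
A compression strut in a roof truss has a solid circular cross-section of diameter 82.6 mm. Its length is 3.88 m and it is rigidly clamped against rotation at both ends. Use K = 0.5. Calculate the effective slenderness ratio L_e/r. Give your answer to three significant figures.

λ ≈ 93.9

I = πd⁴/64 = π×82.6⁴/64 = 2.285×10^6 mm⁴
A = 5.359×10^3 mm²;  r_min = √(I/A) = √(2.285×10^6/5.359×10^3) = 20.65 mm
L_e = K·L = 0.5 × 3.88 m = 1.940 m = 1940.0 mm
λ = L_e / r_min = 1940.0 / 20.65 = 93.9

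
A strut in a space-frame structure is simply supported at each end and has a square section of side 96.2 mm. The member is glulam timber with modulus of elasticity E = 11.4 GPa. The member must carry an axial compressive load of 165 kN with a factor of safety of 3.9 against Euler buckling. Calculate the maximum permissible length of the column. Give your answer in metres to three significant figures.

I = a⁴/12 = 96.2⁴/12 = 7.137×10^6 mm⁴
I = 7.137×10^-6 m⁴
Required critical load P_cr = n·P = 3.9 × 165 = 643.5 kN = 6.435×10^5 N
From P_cr = π²EI/(K·L)²:  L = (1/K)·√(π²EI/P_cr) = (1/1)·√(π²×1.14×10^10×7.137×10^-6/6.435×10^5)
L = 1.12 m

L_max ≈ 1.12 m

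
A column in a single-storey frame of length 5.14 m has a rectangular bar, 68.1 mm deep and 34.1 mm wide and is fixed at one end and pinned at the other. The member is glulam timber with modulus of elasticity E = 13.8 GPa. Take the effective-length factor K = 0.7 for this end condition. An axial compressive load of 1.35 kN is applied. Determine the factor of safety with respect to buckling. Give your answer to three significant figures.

n ≈ 1.75

Buckling occurs about the weak axis: I_min = h·b³/12 with b = 34.1 mm (the shorter side).
I_min = 68.1×34.1³/12 = 2.250×10^5 mm⁴
I = 2.250×10^5 mm⁴ = 2.250×10^-7 m⁴
Effective length L_e = K·L = 0.7 × 5.14 = 3.598 m
P_cr = π²EI / L_e² = π² × 13.8×10⁹ × 2.250×10^-7 / 3.598² = 2.367×10^3 N
Factor of safety n = P_cr / P = 2.3675 / 1.35 = 1.75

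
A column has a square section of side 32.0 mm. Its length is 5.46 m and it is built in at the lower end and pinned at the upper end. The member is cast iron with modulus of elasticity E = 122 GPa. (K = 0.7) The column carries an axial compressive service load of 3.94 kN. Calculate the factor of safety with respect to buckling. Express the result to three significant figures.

I = a⁴/12 = 32.0⁴/12 = 8.738×10^4 mm⁴
I = 8.738×10^4 mm⁴ = 8.738×10^-8 m⁴
Effective length L_e = K·L = 0.7 × 5.46 = 3.822 m
P_cr = π²EI / L_e² = π² × 122×10⁹ × 8.738×10^-8 / 3.822² = 7.203×10^3 N
Factor of safety n = P_cr / P = 7.2027 / 3.94 = 1.83

n ≈ 1.83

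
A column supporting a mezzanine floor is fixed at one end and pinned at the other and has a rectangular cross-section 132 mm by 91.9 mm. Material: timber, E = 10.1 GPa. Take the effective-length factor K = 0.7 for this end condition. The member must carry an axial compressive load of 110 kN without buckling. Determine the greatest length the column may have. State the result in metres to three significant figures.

L_max ≈ 3.97 m

Buckling occurs about the weak axis: I_min = h·b³/12 with b = 91.9 mm (the shorter side).
I_min = 132×91.9³/12 = 8.538×10^6 mm⁴
I = 8.538×10^-6 m⁴
At the buckling limit P_cr = P = 1.100×10^5 N
From P_cr = π²EI/(K·L)²:  L = (1/K)·√(π²EI/P_cr) = (1/0.7)·√(π²×1.01×10^10×8.538×10^-6/1.100×10^5)
L = 3.97 m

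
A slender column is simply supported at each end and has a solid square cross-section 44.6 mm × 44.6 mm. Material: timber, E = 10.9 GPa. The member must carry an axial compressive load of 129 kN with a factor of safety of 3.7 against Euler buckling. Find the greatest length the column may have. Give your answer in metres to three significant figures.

L_max ≈ 0.273 m

I = a⁴/12 = 44.6⁴/12 = 3.297×10^5 mm⁴
I = 3.297×10^-7 m⁴
Required critical load P_cr = n·P = 3.7 × 129 = 477.3 kN = 4.773×10^5 N
From P_cr = π²EI/(K·L)²:  L = (1/K)·√(π²EI/P_cr) = (1/1)·√(π²×1.09×10^10×3.297×10^-7/4.773×10^5)
L = 0.273 m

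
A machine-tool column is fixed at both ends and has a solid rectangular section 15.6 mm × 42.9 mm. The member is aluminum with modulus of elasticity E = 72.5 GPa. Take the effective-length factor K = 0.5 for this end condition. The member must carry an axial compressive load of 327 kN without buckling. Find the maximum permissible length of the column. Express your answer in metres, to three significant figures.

L_max ≈ 0.345 m

Buckling occurs about the weak axis: I_min = h·b³/12 with b = 15.6 mm (the shorter side).
I_min = 42.9×15.6³/12 = 1.357×10^4 mm⁴
I = 1.357×10^-8 m⁴
At the buckling limit P_cr = P = 3.270×10^5 N
From P_cr = π²EI/(K·L)²:  L = (1/K)·√(π²EI/P_cr) = (1/0.5)·√(π²×7.25×10^10×1.357×10^-8/3.270×10^5)
L = 0.345 m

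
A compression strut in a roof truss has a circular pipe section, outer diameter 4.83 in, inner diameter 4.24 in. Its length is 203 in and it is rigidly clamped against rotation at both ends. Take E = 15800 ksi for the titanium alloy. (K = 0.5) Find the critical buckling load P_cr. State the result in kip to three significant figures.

d_o = 4.83 in, d_i = 4.24 in
I = π(d_o⁴ − d_i⁴)/64 = π(4.83⁴ − 4.240⁴)/64 = 10.85 in⁴
Effective length L_e = K·L = 0.5 × 203 = 101.5 in
P_cr = π²EI / L_e² = π² × 15800×10³ × 10.85 / 101.5² = 1.642×10^5 lb

P_cr ≈ 164 kip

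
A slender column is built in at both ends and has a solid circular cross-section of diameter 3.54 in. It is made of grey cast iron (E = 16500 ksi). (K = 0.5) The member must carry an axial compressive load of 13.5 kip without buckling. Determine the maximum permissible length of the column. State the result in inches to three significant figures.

I = πd⁴/64 = π×3.54⁴/64 = 7.709 in⁴
At the buckling limit P_cr = P = 1.350×10^4 lb
From P_cr = π²EI/(K·L)²:  L = (1/K)·√(π²EI/P_cr) = (1/0.5)·√(π²×1.65×10^7×7.709/1.350×10^4)
L = 610 in

L_max ≈ 610 in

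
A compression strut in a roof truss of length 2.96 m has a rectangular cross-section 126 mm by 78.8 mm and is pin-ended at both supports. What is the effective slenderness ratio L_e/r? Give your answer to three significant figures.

For a rectangle r_min = b/√12 = 78.8/√12 = 22.75 mm
L_e = K·L = 1 × 2.96 m = 2.960 m = 2960.0 mm
λ = L_e / r_min = 2960.0 / 22.75 = 130

λ ≈ 130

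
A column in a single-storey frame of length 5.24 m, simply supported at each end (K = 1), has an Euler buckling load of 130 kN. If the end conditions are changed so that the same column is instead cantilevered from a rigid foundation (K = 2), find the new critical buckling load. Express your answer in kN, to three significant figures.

P_cr ∝ 1/K², so P_cr,new = P_cr,old × (K_old/K_new)² = 130 × (1/2)²
= 130 × 0.2500 = 32.5 kN

P_cr ≈ 32.5 kN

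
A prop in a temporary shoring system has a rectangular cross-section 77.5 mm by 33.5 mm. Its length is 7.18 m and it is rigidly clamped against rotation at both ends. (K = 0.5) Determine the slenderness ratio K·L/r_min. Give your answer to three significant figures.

For a rectangle r_min = b/√12 = 33.5/√12 = 9.671 mm
L_e = K·L = 0.5 × 7.18 m = 3.590 m = 3590.0 mm
λ = L_e / r_min = 3590.0 / 9.671 = 371

λ ≈ 371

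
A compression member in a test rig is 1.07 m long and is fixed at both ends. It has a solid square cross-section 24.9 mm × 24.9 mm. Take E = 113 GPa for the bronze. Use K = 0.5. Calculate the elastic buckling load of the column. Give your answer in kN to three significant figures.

I = a⁴/12 = 24.9⁴/12 = 3.203×10^4 mm⁴
I = 3.203×10^4 mm⁴ = 3.203×10^-8 m⁴
Effective length L_e = K·L = 0.5 × 1.07 = 0.5350 m
P_cr = π²EI / L_e² = π² × 113×10⁹ × 3.203×10^-8 / 0.5350² = 1.248×10^5 N

P_cr ≈ 125 kN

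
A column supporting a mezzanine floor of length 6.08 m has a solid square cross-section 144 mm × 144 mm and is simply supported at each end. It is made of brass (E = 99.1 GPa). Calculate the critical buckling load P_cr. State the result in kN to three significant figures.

I = a⁴/12 = 144⁴/12 = 3.583×10^7 mm⁴
I = 3.583×10^7 mm⁴ = 3.583×10^-5 m⁴
Effective length L_e = K·L = 1 × 6.08 = 6.080 m
P_cr = π²EI / L_e² = π² × 99.1×10⁹ × 3.583×10^-5 / 6.080² = 9.481×10^5 N

P_cr ≈ 948 kN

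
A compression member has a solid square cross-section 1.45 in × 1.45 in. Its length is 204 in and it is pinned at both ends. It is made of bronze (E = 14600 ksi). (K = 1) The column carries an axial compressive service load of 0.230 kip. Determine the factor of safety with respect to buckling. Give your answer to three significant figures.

n ≈ 5.55

I = a⁴/12 = 1.45⁴/12 = 0.3684 in⁴
Effective length L_e = K·L = 1 × 204 = 204.0 in
P_cr = π²EI / L_e² = π² × 14600×10³ × 0.3684 / 204.0² = 1.276×10^3 lb
Factor of safety n = P_cr / P = 1.2755 / 0.230 = 5.55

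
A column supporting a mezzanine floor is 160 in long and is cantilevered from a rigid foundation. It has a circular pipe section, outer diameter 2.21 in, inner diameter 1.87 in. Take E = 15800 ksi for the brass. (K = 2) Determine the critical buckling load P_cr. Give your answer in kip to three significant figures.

d_o = 2.21 in, d_i = 1.87 in
I = π(d_o⁴ − d_i⁴)/64 = π(2.21⁴ − 1.870⁴)/64 = 0.5707 in⁴
Effective length L_e = K·L = 2 × 160 = 320.0 in
P_cr = π²EI / L_e² = π² × 15800×10³ × 0.5707 / 320.0² = 869.1 lb

P_cr ≈ 0.869 kip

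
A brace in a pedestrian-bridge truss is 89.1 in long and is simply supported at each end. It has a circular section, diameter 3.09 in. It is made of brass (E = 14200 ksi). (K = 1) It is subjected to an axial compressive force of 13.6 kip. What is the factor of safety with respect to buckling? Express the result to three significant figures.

I = πd⁴/64 = π×3.09⁴/64 = 4.475 in⁴
Effective length L_e = K·L = 1 × 89.1 = 89.10 in
P_cr = π²EI / L_e² = π² × 14200×10³ × 4.475 / 89.10² = 7.900×10^4 lb
Factor of safety n = P_cr / P = 79.002 / 13.6 = 5.81

n ≈ 5.81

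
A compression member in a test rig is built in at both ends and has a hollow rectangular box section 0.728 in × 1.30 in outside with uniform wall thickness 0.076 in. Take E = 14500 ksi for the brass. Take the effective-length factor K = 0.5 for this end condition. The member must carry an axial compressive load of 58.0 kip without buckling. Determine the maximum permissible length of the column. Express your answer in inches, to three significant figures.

Inner dimensions: h_i = 1.30 − 2×0.076 = 1.148 in, b_i = 0.728 − 2×0.076 = 0.5760 in
Weak-axis I_min = (h_o·b_o³ − h_i·b_i³)/12 with b_o = 0.728, b_i = 0.5760 in (shorter outer/inner sides).
I_min = (1.30×0.728³ − 1.148×0.5760³)/12 = 2.352×10^-2 in⁴
At the buckling limit P_cr = P = 5.800×10^4 lb
From P_cr = π²EI/(K·L)²:  L = (1/K)·√(π²EI/P_cr) = (1/0.5)·√(π²×1.45×10^7×2.352×10^-2/5.800×10^4)
L = 15.2 in

L_max ≈ 15.2 in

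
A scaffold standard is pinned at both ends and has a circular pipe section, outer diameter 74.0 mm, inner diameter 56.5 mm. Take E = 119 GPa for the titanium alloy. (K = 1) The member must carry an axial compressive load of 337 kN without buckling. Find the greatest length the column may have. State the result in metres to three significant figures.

L_max ≈ 1.84 m

d_o = 74.0 mm, d_i = 56.5 mm
I = π(d_o⁴ − d_i⁴)/64 = π(74.0⁴ − 56.50⁴)/64 = 9.717×10^5 mm⁴
I = 9.717×10^-7 m⁴
At the buckling limit P_cr = P = 3.370×10^5 N
From P_cr = π²EI/(K·L)²:  L = (1/K)·√(π²EI/P_cr) = (1/1)·√(π²×1.19×10^11×9.717×10^-7/3.370×10^5)
L = 1.84 m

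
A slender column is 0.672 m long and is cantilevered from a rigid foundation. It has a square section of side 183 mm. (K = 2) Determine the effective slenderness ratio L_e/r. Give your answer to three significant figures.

For a square r = a/√12 = 183/√12 = 52.83 mm
L_e = K·L = 2 × 0.672 m = 1.344 m = 1344.0 mm
λ = L_e / r_min = 1344.0 / 52.83 = 25.4

λ ≈ 25.4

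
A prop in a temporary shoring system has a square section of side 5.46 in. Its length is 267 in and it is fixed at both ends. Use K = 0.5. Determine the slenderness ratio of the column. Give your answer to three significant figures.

λ ≈ 84.7

For a square r = a/√12 = 5.46/√12 = 1.576 in
L_e = K·L = 0.5 × 267 = 133.5 in
λ = L_e / r_min = 133.50 / 1.576 = 84.7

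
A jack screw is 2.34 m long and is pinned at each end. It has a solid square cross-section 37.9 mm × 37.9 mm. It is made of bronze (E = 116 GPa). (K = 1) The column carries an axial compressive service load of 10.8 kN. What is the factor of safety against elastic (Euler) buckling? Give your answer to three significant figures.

n ≈ 3.33

I = a⁴/12 = 37.9⁴/12 = 1.719×10^5 mm⁴
I = 1.719×10^5 mm⁴ = 1.719×10^-7 m⁴
Effective length L_e = K·L = 1 × 2.34 = 2.340 m
P_cr = π²EI / L_e² = π² × 116×10⁹ × 1.719×10^-7 / 2.340² = 3.595×10^4 N
Factor of safety n = P_cr / P = 35.950 / 10.8 = 3.33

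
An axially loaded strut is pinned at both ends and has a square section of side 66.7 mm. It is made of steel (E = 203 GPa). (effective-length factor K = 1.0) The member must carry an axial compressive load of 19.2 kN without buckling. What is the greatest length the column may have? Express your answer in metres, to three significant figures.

I = a⁴/12 = 66.7⁴/12 = 1.649×10^6 mm⁴
I = 1.649×10^-6 m⁴
At the buckling limit P_cr = P = 1.920×10^4 N
From P_cr = π²EI/(K·L)²:  L = (1/K)·√(π²EI/P_cr) = (1/1)·√(π²×2.03×10^11×1.649×10^-6/1.920×10^4)
L = 13.1 m

L_max ≈ 13.1 m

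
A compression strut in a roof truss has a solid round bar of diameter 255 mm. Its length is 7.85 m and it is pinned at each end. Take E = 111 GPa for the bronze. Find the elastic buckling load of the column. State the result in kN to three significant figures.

I = πd⁴/64 = π×255⁴/64 = 2.076×10^8 mm⁴
I = 2.076×10^8 mm⁴ = 2.076×10^-4 m⁴
Effective length L_e = K·L = 1 × 7.85 = 7.850 m
P_cr = π²EI / L_e² = π² × 111×10⁹ × 2.076×10^-4 / 7.850² = 3.690×10^6 N

P_cr ≈ 3690 kN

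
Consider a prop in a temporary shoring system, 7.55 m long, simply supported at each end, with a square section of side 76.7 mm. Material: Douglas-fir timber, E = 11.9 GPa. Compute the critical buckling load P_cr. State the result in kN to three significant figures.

I = a⁴/12 = 76.7⁴/12 = 2.884×10^6 mm⁴
I = 2.884×10^6 mm⁴ = 2.884×10^-6 m⁴
Effective length L_e = K·L = 1 × 7.55 = 7.550 m
P_cr = π²EI / L_e² = π² × 11.9×10⁹ × 2.884×10^-6 / 7.550² = 5.942×10^3 N

P_cr ≈ 5.94 kN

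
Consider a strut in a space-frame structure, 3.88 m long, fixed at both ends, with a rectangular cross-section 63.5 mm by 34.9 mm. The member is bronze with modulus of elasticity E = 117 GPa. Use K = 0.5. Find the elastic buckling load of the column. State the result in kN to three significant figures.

Buckling occurs about the weak axis: I_min = h·b³/12 with b = 34.9 mm (the shorter side).
I_min = 63.5×34.9³/12 = 2.249×10^5 mm⁴
I = 2.249×10^5 mm⁴ = 2.249×10^-7 m⁴
Effective length L_e = K·L = 0.5 × 3.88 = 1.940 m
P_cr = π²EI / L_e² = π² × 117×10⁹ × 2.249×10^-7 / 1.940² = 6.902×10^4 N

P_cr ≈ 69.0 kN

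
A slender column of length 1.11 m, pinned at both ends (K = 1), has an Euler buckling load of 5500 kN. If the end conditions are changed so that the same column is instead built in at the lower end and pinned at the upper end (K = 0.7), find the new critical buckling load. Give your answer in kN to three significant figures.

P_cr ≈ 11200 kN

P_cr ∝ 1/K², so P_cr,new = P_cr,old × (K_old/K_new)² = 5500 × (1/0.7)²
= 5500 × 2.041 = 11200 kN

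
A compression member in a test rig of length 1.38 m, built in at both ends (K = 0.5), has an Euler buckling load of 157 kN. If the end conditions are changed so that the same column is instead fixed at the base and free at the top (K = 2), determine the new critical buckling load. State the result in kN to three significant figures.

P_cr ≈ 9.81 kN

P_cr ∝ 1/K², so P_cr,new = P_cr,old × (K_old/K_new)² = 157 × (0.5/2)²
= 157 × 0.06250 = 9.81 kN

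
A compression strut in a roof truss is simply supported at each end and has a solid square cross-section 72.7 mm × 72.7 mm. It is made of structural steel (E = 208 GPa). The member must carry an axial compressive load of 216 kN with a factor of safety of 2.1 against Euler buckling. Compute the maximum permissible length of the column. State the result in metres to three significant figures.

I = a⁴/12 = 72.7⁴/12 = 2.328×10^6 mm⁴
I = 2.328×10^-6 m⁴
Required critical load P_cr = n·P = 2.1 × 216 = 453.6 kN = 4.536×10^5 N
From P_cr = π²EI/(K·L)²:  L = (1/K)·√(π²EI/P_cr) = (1/1)·√(π²×2.08×10^11×2.328×10^-6/4.536×10^5)
L = 3.25 m

L_max ≈ 3.25 m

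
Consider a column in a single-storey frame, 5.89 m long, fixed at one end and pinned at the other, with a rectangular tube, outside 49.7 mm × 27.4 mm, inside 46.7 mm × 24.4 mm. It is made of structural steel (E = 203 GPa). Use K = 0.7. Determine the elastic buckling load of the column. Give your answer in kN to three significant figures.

P_cr ≈ 3.38 kN

Weak-axis I_min = (h_o·b_o³ − h_i·b_i³)/12 with b_o = 27.4, b_i = 24.40 mm (shorter outer/inner sides).
I_min = (49.7×27.4³ − 46.70×24.40³)/12 = 2.866×10^4 mm⁴
I = 2.866×10^4 mm⁴ = 2.866×10^-8 m⁴
Effective length L_e = K·L = 0.7 × 5.89 = 4.123 m
P_cr = π²EI / L_e² = π² × 203×10⁹ × 2.866×10^-8 / 4.123² = 3.378×10^3 N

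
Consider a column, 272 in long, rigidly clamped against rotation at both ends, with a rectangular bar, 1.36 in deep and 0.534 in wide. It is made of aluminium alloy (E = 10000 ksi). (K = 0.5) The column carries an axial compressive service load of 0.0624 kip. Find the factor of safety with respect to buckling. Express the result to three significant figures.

Buckling occurs about the weak axis: I_min = h·b³/12 with b = 0.534 in (the shorter side).
I_min = 1.36×0.534³/12 = 1.726×10^-2 in⁴
Effective length L_e = K·L = 0.5 × 272 = 136.0 in
P_cr = π²EI / L_e² = π² × 10000×10³ × 1.726×10^-2 / 136.0² = 92.09 lb
Factor of safety n = P_cr / P = 0.092088 / 0.0624 = 1.48

n ≈ 1.48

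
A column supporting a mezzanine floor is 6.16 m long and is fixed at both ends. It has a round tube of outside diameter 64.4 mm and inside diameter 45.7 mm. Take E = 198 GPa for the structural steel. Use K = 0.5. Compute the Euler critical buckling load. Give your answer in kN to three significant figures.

P_cr ≈ 130 kN

d_o = 64.4 mm, d_i = 45.7 mm
I = π(d_o⁴ − d_i⁴)/64 = π(64.4⁴ − 45.70⁴)/64 = 6.302×10^5 mm⁴
I = 6.302×10^5 mm⁴ = 6.302×10^-7 m⁴
Effective length L_e = K·L = 0.5 × 6.16 = 3.080 m
P_cr = π²EI / L_e² = π² × 198×10⁹ × 6.302×10^-7 / 3.080² = 1.298×10^5 N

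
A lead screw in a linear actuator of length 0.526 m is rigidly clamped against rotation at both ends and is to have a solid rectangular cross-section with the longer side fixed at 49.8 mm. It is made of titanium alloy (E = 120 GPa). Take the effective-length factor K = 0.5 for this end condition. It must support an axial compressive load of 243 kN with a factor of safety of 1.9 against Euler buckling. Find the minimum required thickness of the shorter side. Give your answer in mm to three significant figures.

b ≈ 18.7 mm

Required P_cr = n·P = 1.9 × 243 = 461.7 kN
L_e = K·L = 0.5 × 0.526 = 0.2630 m
Required I = P_cr·L_e²/(π²E) = 4.617×10^5 × 0.2630² / (π² × 1.20×10^11) = 2.696×10^-8 m⁴
I_req = 2.696×10^4 mm⁴
Rectangle, weak axis: I_min = h·b³/12 with h = 49.8 mm fixed  ⇒  b = (12I/h)^(1/3) = 18.7 mm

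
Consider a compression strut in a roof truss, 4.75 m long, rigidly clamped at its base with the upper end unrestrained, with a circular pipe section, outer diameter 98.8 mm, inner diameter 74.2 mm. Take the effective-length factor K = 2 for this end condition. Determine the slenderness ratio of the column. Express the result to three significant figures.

λ ≈ 308

d_o = 98.8 mm, d_i = 74.2 mm
I = π(d_o⁴ − d_i⁴)/64 = π(98.8⁴ − 74.20⁴)/64 = 3.189×10^6 mm⁴
A = 3.342×10^3 mm²;  r_min = √(I/A) = √(3.189×10^6/3.342×10^3) = 30.89 mm
L_e = K·L = 2 × 4.75 m = 9.500 m = 9500.0 mm
λ = L_e / r_min = 9500.0 / 30.89 = 308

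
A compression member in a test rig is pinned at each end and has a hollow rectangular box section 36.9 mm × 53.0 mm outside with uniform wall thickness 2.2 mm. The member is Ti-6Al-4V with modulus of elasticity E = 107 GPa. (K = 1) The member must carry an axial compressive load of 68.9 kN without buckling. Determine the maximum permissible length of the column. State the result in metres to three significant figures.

Inner dimensions: h_i = 53.0 − 2×2.2 = 48.60 mm, b_i = 36.9 − 2×2.2 = 32.50 mm
Weak-axis I_min = (h_o·b_o³ − h_i·b_i³)/12 with b_o = 36.9, b_i = 32.50 mm (shorter outer/inner sides).
I_min = (53.0×36.9³ − 48.60×32.50³)/12 = 8.288×10^4 mm⁴
I = 8.288×10^-8 m⁴
At the buckling limit P_cr = P = 6.890×10^4 N
From P_cr = π²EI/(K·L)²:  L = (1/K)·√(π²EI/P_cr) = (1/1)·√(π²×1.07×10^11×8.288×10^-8/6.890×10^4)
L = 1.13 m

L_max ≈ 1.13 m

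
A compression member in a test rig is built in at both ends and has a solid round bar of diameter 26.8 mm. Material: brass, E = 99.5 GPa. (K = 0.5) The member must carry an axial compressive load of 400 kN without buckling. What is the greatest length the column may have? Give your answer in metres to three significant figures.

I = πd⁴/64 = π×26.8⁴/64 = 2.532×10^4 mm⁴
I = 2.532×10^-8 m⁴
At the buckling limit P_cr = P = 4.000×10^5 N
From P_cr = π²EI/(K·L)²:  L = (1/K)·√(π²EI/P_cr) = (1/0.5)·√(π²×9.95×10^10×2.532×10^-8/4.000×10^5)
L = 0.499 m

L_max ≈ 0.499 m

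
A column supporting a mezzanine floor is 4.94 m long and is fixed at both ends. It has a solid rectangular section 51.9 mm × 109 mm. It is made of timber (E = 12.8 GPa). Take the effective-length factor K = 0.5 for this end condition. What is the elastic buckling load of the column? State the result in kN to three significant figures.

Buckling occurs about the weak axis: I_min = h·b³/12 with b = 51.9 mm (the shorter side).
I_min = 109×51.9³/12 = 1.270×10^6 mm⁴
I = 1.270×10^6 mm⁴ = 1.270×10^-6 m⁴
Effective length L_e = K·L = 0.5 × 4.94 = 2.470 m
P_cr = π²EI / L_e² = π² × 12.8×10⁹ × 1.270×10^-6 / 2.470² = 2.629×10^4 N

P_cr ≈ 26.3 kN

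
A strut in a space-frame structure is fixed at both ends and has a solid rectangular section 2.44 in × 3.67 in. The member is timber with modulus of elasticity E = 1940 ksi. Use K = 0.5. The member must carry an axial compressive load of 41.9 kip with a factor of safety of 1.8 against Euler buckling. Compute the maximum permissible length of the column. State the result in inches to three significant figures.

L_max ≈ 67.2 in

Buckling occurs about the weak axis: I_min = h·b³/12 with b = 2.44 in (the shorter side).
I_min = 3.67×2.44³/12 = 4.443 in⁴
Required critical load P_cr = n·P = 1.8 × 41.9 = 75.42 kip = 7.542×10^4 lb
From P_cr = π²EI/(K·L)²:  L = (1/K)·√(π²EI/P_cr) = (1/0.5)·√(π²×1.94×10^6×4.443/7.542×10^4)
L = 67.2 in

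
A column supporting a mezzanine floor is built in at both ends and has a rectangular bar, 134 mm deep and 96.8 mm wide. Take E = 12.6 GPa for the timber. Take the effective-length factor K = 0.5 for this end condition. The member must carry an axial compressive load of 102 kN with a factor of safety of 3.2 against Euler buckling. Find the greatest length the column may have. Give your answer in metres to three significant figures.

L_max ≈ 3.93 m

Buckling occurs about the weak axis: I_min = h·b³/12 with b = 96.8 mm (the shorter side).
I_min = 134×96.8³/12 = 1.013×10^7 mm⁴
I = 1.013×10^-5 m⁴
Required critical load P_cr = n·P = 3.2 × 102 = 326.4 kN = 3.264×10^5 N
From P_cr = π²EI/(K·L)²:  L = (1/K)·√(π²EI/P_cr) = (1/0.5)·√(π²×1.26×10^10×1.013×10^-5/3.264×10^5)
L = 3.93 m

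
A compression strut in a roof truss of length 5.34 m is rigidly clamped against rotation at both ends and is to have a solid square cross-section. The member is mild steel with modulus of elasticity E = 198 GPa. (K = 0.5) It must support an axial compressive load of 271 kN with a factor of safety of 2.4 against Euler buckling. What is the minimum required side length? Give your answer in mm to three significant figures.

Required P_cr = n·P = 2.4 × 271 = 650.4 kN
L_e = K·L = 0.5 × 5.34 = 2.670 m
Required I = P_cr·L_e²/(π²E) = 6.504×10^5 × 2.670² / (π² × 1.98×10^11) = 2.373×10^-6 m⁴
I_req = 2.373×10^6 mm⁴
Solid square: I = a⁴/12  ⇒  a = (12I)^(1/4) = (12×2.373×10^6)^(1/4) = 73.0 mm

a ≈ 73.0 mm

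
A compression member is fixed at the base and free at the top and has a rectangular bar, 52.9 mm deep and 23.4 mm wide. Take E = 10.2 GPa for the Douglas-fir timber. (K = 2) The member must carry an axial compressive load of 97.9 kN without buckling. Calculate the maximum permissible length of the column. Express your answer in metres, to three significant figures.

Buckling occurs about the weak axis: I_min = h·b³/12 with b = 23.4 mm (the shorter side).
I_min = 52.9×23.4³/12 = 5.648×10^4 mm⁴
I = 5.648×10^-8 m⁴
At the buckling limit P_cr = P = 9.790×10^4 N
From P_cr = π²EI/(K·L)²:  L = (1/K)·√(π²EI/P_cr) = (1/2)·√(π²×1.02×10^10×5.648×10^-8/9.790×10^4)
L = 0.121 m

L_max ≈ 0.121 m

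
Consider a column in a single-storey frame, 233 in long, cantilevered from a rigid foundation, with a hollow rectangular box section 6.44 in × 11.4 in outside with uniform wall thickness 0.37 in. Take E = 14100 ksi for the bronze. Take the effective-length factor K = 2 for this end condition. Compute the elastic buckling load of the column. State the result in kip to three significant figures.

P_cr ≈ 57.2 kip

Inner dimensions: h_i = 11.4 − 2×0.37 = 10.66 in, b_i = 6.44 − 2×0.37 = 5.700 in
Weak-axis I_min = (h_o·b_o³ − h_i·b_i³)/12 with b_o = 6.44, b_i = 5.700 in (shorter outer/inner sides).
I_min = (11.4×6.44³ − 10.66×5.700³)/12 = 89.22 in⁴
Effective length L_e = K·L = 2 × 233 = 466.0 in
P_cr = π²EI / L_e² = π² × 14100×10³ × 89.22 / 466.0² = 5.718×10^4 lb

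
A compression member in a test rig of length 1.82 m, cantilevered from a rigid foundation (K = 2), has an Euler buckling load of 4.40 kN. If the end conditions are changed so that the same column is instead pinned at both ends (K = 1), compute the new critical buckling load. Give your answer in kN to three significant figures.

P_cr ≈ 17.6 kN

P_cr ∝ 1/K², so P_cr,new = P_cr,old × (K_old/K_new)² = 4.40 × (2/1)²
= 4.40 × 4.000 = 17.6 kN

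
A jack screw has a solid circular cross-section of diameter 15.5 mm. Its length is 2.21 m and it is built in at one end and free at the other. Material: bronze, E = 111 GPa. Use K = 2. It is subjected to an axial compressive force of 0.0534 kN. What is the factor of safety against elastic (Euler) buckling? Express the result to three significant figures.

n ≈ 2.98

I = πd⁴/64 = π×15.5⁴/64 = 2.833×10^3 mm⁴
I = 2.833×10^3 mm⁴ = 2.833×10^-9 m⁴
Effective length L_e = K·L = 2 × 2.21 = 4.420 m
P_cr = π²EI / L_e² = π² × 111×10⁹ × 2.833×10^-9 / 4.420² = 158.9 N
Factor of safety n = P_cr / P = 0.15888 / 0.0534 = 2.98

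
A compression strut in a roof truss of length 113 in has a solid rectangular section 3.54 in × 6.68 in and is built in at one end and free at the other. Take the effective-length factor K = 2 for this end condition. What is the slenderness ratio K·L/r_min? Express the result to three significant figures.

λ ≈ 221

Buckling occurs about the weak axis: I_min = h·b³/12 with b = 3.54 in (the shorter side).
I_min = 6.68×3.54³/12 = 24.69 in⁴
A = 23.65 in²;  r_min = √(I/A) = √(24.69/23.65) = 1.022 in
L_e = K·L = 2 × 113 = 226.0 in
λ = L_e / r_min = 226.00 / 1.022 = 221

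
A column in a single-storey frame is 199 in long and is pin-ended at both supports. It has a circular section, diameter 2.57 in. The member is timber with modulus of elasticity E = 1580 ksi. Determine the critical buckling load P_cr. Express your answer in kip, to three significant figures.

I = πd⁴/64 = π×2.57⁴/64 = 2.141 in⁴
Effective length L_e = K·L = 1 × 199 = 199.0 in
P_cr = π²EI / L_e² = π² × 1580×10³ × 2.141 / 199.0² = 843.2 lb

P_cr ≈ 0.843 kip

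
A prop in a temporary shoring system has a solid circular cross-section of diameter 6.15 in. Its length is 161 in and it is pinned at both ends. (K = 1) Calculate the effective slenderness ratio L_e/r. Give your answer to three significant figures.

λ ≈ 105

For a solid circle r = d/4 = 6.15/4 = 1.538 in
L_e = K·L = 1 × 161 = 161.0 in
λ = L_e / r_min = 161.00 / 1.538 = 105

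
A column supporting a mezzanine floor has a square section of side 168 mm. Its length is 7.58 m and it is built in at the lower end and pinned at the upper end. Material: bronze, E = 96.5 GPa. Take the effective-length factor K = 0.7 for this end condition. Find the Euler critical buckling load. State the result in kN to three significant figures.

I = a⁴/12 = 168⁴/12 = 6.638×10^7 mm⁴
I = 6.638×10^7 mm⁴ = 6.638×10^-5 m⁴
Effective length L_e = K·L = 0.7 × 7.58 = 5.306 m
P_cr = π²EI / L_e² = π² × 96.5×10⁹ × 6.638×10^-5 / 5.306² = 2.246×10^6 N

P_cr ≈ 2250 kN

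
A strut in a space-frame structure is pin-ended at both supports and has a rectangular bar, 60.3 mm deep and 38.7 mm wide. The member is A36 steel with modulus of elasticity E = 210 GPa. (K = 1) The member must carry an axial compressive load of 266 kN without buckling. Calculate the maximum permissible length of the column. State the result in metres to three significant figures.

L_max ≈ 1.51 m

Buckling occurs about the weak axis: I_min = h·b³/12 with b = 38.7 mm (the shorter side).
I_min = 60.3×38.7³/12 = 2.913×10^5 mm⁴
I = 2.913×10^-7 m⁴
At the buckling limit P_cr = P = 2.660×10^5 N
From P_cr = π²EI/(K·L)²:  L = (1/K)·√(π²EI/P_cr) = (1/1)·√(π²×2.10×10^11×2.913×10^-7/2.660×10^5)
L = 1.51 m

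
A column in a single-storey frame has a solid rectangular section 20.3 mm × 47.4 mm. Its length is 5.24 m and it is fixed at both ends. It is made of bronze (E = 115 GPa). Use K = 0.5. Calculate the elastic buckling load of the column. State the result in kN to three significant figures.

Buckling occurs about the weak axis: I_min = h·b³/12 with b = 20.3 mm (the shorter side).
I_min = 47.4×20.3³/12 = 3.304×10^4 mm⁴
I = 3.304×10^4 mm⁴ = 3.304×10^-8 m⁴
Effective length L_e = K·L = 0.5 × 5.24 = 2.620 m
P_cr = π²EI / L_e² = π² × 115×10⁹ × 3.304×10^-8 / 2.620² = 5.464×10^3 N

P_cr ≈ 5.46 kN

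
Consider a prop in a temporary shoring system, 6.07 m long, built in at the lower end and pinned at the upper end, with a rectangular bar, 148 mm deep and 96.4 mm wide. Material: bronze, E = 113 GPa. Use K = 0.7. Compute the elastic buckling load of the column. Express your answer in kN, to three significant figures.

P_cr ≈ 683 kN

Buckling occurs about the weak axis: I_min = h·b³/12 with b = 96.4 mm (the shorter side).
I_min = 148×96.4³/12 = 1.105×10^7 mm⁴
I = 1.105×10^7 mm⁴ = 1.105×10^-5 m⁴
Effective length L_e = K·L = 0.7 × 6.07 = 4.249 m
P_cr = π²EI / L_e² = π² × 113×10⁹ × 1.105×10^-5 / 4.249² = 6.825×10^5 N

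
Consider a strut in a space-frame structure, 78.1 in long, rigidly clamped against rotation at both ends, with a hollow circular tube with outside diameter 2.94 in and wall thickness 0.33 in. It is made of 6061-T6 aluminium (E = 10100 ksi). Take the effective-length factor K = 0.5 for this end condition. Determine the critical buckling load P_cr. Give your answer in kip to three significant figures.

Inner diameter d_i = 2.94 − 2×0.33 = 2.280 in
I = π(d_o⁴ − d_i⁴)/64 = π(2.94⁴ − 2.280⁴)/64 = 2.341 in⁴
Effective length L_e = K·L = 0.5 × 78.1 = 39.05 in
P_cr = π²EI / L_e² = π² × 10100×10³ × 2.341 / 39.05² = 1.530×10^5 lb

P_cr ≈ 153 kip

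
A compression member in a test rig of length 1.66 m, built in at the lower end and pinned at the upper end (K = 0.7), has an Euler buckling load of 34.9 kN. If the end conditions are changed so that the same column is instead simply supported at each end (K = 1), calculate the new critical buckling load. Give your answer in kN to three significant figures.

P_cr ∝ 1/K², so P_cr,new = P_cr,old × (K_old/K_new)² = 34.9 × (0.7/1)²
= 34.9 × 0.4900 = 17.1 kN

P_cr ≈ 17.1 kN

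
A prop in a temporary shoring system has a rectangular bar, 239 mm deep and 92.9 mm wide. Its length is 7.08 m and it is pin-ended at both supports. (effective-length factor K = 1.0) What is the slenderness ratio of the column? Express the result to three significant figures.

λ ≈ 264

For a rectangle r_min = b/√12 = 92.9/√12 = 26.82 mm
L_e = K·L = 1 × 7.08 m = 7.080 m = 7080.0 mm
λ = L_e / r_min = 7080.0 / 26.82 = 264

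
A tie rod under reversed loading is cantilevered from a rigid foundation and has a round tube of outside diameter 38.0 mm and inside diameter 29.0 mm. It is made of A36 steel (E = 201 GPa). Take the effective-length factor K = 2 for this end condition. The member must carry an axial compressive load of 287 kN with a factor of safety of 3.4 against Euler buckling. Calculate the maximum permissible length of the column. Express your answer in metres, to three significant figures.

d_o = 38.0 mm, d_i = 29.0 mm
I = π(d_o⁴ − d_i⁴)/64 = π(38.0⁴ − 29.00⁴)/64 = 6.764×10^4 mm⁴
I = 6.764×10^-8 m⁴
Required critical load P_cr = n·P = 3.4 × 287 = 975.8 kN = 9.758×10^5 N
From P_cr = π²EI/(K·L)²:  L = (1/K)·√(π²EI/P_cr) = (1/2)·√(π²×2.01×10^11×6.764×10^-8/9.758×10^5)
L = 0.185 m

L_max ≈ 0.185 m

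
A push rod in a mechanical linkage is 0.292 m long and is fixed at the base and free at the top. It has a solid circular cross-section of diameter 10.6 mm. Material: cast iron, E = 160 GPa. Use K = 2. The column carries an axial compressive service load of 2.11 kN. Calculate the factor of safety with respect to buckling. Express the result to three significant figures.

n ≈ 1.36

I = πd⁴/64 = π×10.6⁴/64 = 619.7 mm⁴
I = 619.7 mm⁴ = 6.197×10^-10 m⁴
Effective length L_e = K·L = 2 × 0.292 = 0.5840 m
P_cr = π²EI / L_e² = π² × 160×10⁹ × 6.197×10^-10 / 0.5840² = 2.869×10^3 N
Factor of safety n = P_cr / P = 2.8694 / 2.11 = 1.36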